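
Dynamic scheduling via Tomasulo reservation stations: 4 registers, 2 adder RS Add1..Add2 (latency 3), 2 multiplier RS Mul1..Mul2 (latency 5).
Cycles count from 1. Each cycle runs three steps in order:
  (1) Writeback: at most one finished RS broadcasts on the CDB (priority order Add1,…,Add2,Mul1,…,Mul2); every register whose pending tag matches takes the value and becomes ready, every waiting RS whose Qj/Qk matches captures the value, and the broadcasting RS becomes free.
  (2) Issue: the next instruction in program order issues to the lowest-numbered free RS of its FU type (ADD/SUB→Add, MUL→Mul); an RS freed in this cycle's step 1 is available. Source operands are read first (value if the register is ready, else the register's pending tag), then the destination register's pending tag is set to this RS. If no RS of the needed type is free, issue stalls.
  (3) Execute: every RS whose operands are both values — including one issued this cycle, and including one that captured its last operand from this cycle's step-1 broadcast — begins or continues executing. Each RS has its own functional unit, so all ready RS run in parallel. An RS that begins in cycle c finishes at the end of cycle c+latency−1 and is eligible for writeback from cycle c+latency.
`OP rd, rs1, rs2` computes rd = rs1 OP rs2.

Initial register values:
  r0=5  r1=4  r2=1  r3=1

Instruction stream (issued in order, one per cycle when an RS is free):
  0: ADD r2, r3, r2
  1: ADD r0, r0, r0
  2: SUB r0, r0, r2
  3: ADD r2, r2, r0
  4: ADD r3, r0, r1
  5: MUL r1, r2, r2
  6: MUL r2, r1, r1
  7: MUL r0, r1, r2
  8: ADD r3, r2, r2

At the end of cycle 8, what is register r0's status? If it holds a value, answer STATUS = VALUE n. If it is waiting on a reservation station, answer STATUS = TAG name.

  c1: issue ADD r2<-Add1  regs: r0:5,r1:4,r2:Add1,r3:1
  c2: issue ADD r0<-Add2  regs: r0:Add2,r1:4,r2:Add1,r3:1
  c3: stall  regs: r0:Add2,r1:4,r2:Add1,r3:1
  c4: CDB Add1=2; issue SUB r0<-Add1  regs: r0:Add1,r1:4,r2:2,r3:1
  c5: CDB Add2=10; issue ADD r2<-Add2  regs: r0:Add1,r1:4,r2:Add2,r3:1
  c6: stall  regs: r0:Add1,r1:4,r2:Add2,r3:1
  c7: stall  regs: r0:Add1,r1:4,r2:Add2,r3:1
  c8: CDB Add1=8; issue ADD r3<-Add1  regs: r0:8,r1:4,r2:Add2,r3:Add1

STATUS = VALUE 8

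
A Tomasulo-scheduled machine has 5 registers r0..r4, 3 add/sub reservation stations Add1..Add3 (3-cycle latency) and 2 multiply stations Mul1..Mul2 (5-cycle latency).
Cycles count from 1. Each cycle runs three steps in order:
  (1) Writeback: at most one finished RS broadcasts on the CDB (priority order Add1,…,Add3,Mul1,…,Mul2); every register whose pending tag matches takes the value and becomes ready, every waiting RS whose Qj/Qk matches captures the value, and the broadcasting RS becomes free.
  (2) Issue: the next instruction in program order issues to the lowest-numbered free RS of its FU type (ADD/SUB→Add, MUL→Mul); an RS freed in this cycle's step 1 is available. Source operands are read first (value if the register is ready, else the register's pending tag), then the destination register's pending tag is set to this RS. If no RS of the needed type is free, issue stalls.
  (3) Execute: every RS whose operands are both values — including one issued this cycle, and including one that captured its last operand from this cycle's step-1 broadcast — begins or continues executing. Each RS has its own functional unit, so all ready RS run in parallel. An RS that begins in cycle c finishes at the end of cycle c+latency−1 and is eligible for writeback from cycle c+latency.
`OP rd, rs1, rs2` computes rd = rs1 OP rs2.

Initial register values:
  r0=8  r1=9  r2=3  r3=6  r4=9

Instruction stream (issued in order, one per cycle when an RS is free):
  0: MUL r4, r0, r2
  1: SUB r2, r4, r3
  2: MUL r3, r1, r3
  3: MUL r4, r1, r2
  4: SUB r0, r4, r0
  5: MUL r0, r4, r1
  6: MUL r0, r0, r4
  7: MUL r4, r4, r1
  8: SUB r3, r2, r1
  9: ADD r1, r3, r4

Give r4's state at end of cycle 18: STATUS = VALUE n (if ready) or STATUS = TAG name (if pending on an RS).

STATUS = VALUE 162

c1: issue MUL r4<-Mul1 | r0:8,r1:9,r2:3,r3:6,r4:Mul1
c2: issue SUB r2<-Add1 | r0:8,r1:9,r2:Add1,r3:6,r4:Mul1
c3: issue MUL r3<-Mul2 | r0:8,r1:9,r2:Add1,r3:Mul2,r4:Mul1
c4: stall | r0:8,r1:9,r2:Add1,r3:Mul2,r4:Mul1
c5: stall | r0:8,r1:9,r2:Add1,r3:Mul2,r4:Mul1
c6: CDB Mul1=24; issue MUL r4<-Mul1 | r0:8,r1:9,r2:Add1,r3:Mul2,r4:Mul1
c7: issue SUB r0<-Add2 | r0:Add2,r1:9,r2:Add1,r3:Mul2,r4:Mul1
c8: CDB Mul2=54; issue MUL r0<-Mul2 | r0:Mul2,r1:9,r2:Add1,r3:54,r4:Mul1
c9: CDB Add1=18; stall | r0:Mul2,r1:9,r2:18,r3:54,r4:Mul1
c10: stall | r0:Mul2,r1:9,r2:18,r3:54,r4:Mul1
c11: stall | r0:Mul2,r1:9,r2:18,r3:54,r4:Mul1
c12: stall | r0:Mul2,r1:9,r2:18,r3:54,r4:Mul1
c13: stall | r0:Mul2,r1:9,r2:18,r3:54,r4:Mul1
c14: CDB Mul1=162; issue MUL r0<-Mul1 | r0:Mul1,r1:9,r2:18,r3:54,r4:162
c15: stall | r0:Mul1,r1:9,r2:18,r3:54,r4:162
c16: stall | r0:Mul1,r1:9,r2:18,r3:54,r4:162
c17: CDB Add2=154; stall | r0:Mul1,r1:9,r2:18,r3:54,r4:162
c18: stall | r0:Mul1,r1:9,r2:18,r3:54,r4:162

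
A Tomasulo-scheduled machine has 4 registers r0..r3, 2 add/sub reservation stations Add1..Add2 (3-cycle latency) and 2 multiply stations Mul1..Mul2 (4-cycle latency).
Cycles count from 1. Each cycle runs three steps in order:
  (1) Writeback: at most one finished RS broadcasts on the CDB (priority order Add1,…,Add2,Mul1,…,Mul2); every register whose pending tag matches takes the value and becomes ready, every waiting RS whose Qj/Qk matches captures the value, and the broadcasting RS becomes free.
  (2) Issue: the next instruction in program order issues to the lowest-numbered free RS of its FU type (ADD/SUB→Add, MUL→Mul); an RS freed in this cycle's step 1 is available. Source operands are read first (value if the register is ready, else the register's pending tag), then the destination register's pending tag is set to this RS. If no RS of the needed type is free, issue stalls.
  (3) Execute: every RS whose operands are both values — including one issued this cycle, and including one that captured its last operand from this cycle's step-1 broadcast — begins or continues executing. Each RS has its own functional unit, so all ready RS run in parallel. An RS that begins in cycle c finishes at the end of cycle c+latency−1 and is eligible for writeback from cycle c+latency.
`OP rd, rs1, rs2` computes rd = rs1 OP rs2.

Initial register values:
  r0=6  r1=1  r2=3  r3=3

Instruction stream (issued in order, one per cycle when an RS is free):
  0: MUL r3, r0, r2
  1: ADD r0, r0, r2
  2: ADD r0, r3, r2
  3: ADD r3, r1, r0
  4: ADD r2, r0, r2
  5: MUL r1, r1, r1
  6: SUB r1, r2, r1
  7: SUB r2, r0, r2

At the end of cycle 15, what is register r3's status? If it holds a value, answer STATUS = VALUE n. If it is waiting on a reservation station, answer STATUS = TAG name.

c1: issue MUL r3<-Mul1 | r0:6,r1:1,r2:3,r3:Mul1
c2: issue ADD r0<-Add1 | r0:Add1,r1:1,r2:3,r3:Mul1
c3: issue ADD r0<-Add2 | r0:Add2,r1:1,r2:3,r3:Mul1
c4: stall | r0:Add2,r1:1,r2:3,r3:Mul1
c5: CDB Add1=9; issue ADD r3<-Add1 | r0:Add2,r1:1,r2:3,r3:Add1
c6: CDB Mul1=18; stall | r0:Add2,r1:1,r2:3,r3:Add1
c7: stall | r0:Add2,r1:1,r2:3,r3:Add1
c8: stall | r0:Add2,r1:1,r2:3,r3:Add1
c9: CDB Add2=21; issue ADD r2<-Add2 | r0:21,r1:1,r2:Add2,r3:Add1
c10: issue MUL r1<-Mul1 | r0:21,r1:Mul1,r2:Add2,r3:Add1
c11: stall | r0:21,r1:Mul1,r2:Add2,r3:Add1
c12: CDB Add1=22; issue SUB r1<-Add1 | r0:21,r1:Add1,r2:Add2,r3:22
c13: CDB Add2=24; issue SUB r2<-Add2 | r0:21,r1:Add1,r2:Add2,r3:22
c14: CDB Mul1=1 | r0:21,r1:Add1,r2:Add2,r3:22
c15: - | r0:21,r1:Add1,r2:Add2,r3:22

STATUS = VALUE 22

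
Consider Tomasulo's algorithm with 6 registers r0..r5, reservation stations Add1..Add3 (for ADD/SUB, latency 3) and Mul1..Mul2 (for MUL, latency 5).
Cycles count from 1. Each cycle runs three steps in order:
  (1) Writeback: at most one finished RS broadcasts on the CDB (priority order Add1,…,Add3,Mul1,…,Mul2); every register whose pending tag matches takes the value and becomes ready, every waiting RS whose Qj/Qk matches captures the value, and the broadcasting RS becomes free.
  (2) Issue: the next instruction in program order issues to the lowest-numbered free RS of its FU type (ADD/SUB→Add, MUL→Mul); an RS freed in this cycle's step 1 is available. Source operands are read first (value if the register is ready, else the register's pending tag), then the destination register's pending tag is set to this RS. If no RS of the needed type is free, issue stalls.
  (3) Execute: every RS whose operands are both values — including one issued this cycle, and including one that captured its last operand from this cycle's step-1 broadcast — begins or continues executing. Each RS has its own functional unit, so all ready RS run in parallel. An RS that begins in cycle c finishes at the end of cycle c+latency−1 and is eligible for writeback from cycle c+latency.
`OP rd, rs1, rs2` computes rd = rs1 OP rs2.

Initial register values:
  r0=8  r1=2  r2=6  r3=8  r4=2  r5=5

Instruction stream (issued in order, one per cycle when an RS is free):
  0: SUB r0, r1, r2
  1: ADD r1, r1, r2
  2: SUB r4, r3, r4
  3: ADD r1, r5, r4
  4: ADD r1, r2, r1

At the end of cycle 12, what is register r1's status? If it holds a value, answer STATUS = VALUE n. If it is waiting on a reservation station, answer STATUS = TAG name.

c1: issue SUB r0<-Add1 | r0:Add1,r1:2,r2:6,r3:8,r4:2,r5:5
c2: issue ADD r1<-Add2 | r0:Add1,r1:Add2,r2:6,r3:8,r4:2,r5:5
c3: issue SUB r4<-Add3 | r0:Add1,r1:Add2,r2:6,r3:8,r4:Add3,r5:5
c4: CDB Add1=-4; issue ADD r1<-Add1 | r0:-4,r1:Add1,r2:6,r3:8,r4:Add3,r5:5
c5: CDB Add2=8; issue ADD r1<-Add2 | r0:-4,r1:Add2,r2:6,r3:8,r4:Add3,r5:5
c6: CDB Add3=6 | r0:-4,r1:Add2,r2:6,r3:8,r4:6,r5:5
c7: - | r0:-4,r1:Add2,r2:6,r3:8,r4:6,r5:5
c8: - | r0:-4,r1:Add2,r2:6,r3:8,r4:6,r5:5
c9: CDB Add1=11 | r0:-4,r1:Add2,r2:6,r3:8,r4:6,r5:5
c10: - | r0:-4,r1:Add2,r2:6,r3:8,r4:6,r5:5
c11: - | r0:-4,r1:Add2,r2:6,r3:8,r4:6,r5:5
c12: CDB Add2=17 | r0:-4,r1:17,r2:6,r3:8,r4:6,r5:5

STATUS = VALUE 17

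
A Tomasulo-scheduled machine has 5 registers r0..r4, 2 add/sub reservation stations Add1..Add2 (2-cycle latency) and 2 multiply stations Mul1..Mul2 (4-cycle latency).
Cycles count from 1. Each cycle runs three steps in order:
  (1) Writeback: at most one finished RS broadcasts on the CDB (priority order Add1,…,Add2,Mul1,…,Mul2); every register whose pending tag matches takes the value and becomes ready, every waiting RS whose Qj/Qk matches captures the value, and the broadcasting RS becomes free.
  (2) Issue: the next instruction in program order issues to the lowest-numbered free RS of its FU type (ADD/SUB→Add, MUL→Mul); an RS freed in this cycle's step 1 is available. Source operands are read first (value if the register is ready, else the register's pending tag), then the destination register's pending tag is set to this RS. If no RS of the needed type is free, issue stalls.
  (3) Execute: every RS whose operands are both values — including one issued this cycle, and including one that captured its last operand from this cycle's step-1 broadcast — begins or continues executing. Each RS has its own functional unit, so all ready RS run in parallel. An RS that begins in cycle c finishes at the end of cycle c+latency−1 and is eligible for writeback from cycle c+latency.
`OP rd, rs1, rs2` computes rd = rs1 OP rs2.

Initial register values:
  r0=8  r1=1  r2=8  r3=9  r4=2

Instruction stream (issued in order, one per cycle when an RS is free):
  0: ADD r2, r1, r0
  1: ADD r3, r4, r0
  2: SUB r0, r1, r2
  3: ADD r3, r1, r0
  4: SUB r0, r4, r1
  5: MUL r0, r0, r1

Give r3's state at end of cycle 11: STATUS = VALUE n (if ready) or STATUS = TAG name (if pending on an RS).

STATUS = VALUE -7

c1: issue ADD r2<-Add1 | r0:8,r1:1,r2:Add1,r3:9,r4:2
c2: issue ADD r3<-Add2 | r0:8,r1:1,r2:Add1,r3:Add2,r4:2
c3: CDB Add1=9; issue SUB r0<-Add1 | r0:Add1,r1:1,r2:9,r3:Add2,r4:2
c4: CDB Add2=10; issue ADD r3<-Add2 | r0:Add1,r1:1,r2:9,r3:Add2,r4:2
c5: CDB Add1=-8; issue SUB r0<-Add1 | r0:Add1,r1:1,r2:9,r3:Add2,r4:2
c6: issue MUL r0<-Mul1 | r0:Mul1,r1:1,r2:9,r3:Add2,r4:2
c7: CDB Add1=1 | r0:Mul1,r1:1,r2:9,r3:Add2,r4:2
c8: CDB Add2=-7 | r0:Mul1,r1:1,r2:9,r3:-7,r4:2
c9: - | r0:Mul1,r1:1,r2:9,r3:-7,r4:2
c10: - | r0:Mul1,r1:1,r2:9,r3:-7,r4:2
c11: CDB Mul1=1 | r0:1,r1:1,r2:9,r3:-7,r4:2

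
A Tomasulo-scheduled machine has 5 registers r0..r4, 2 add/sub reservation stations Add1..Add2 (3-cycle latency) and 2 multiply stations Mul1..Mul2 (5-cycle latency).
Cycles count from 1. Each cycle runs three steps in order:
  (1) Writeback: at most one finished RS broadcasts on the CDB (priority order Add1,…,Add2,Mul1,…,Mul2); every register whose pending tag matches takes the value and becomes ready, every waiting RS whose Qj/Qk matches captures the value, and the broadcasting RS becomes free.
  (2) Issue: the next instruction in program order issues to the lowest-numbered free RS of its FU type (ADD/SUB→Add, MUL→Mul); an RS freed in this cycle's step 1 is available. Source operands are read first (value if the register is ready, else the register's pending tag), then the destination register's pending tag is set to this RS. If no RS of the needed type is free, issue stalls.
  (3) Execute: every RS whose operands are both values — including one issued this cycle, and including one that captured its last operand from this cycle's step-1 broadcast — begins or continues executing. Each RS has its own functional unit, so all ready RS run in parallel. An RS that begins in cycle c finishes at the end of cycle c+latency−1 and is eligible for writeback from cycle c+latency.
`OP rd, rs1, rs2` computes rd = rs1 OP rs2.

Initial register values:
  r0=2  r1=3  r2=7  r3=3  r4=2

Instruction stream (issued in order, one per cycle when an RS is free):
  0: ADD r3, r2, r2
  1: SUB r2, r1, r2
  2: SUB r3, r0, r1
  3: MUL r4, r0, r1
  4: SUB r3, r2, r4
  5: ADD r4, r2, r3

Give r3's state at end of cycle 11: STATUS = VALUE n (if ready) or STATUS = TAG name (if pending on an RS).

STATUS = TAG Add2

cycle 1: issue ADD r3<-Add1 // r0:2,r1:3,r2:7,r3:Add1,r4:2
cycle 2: issue SUB r2<-Add2 // r0:2,r1:3,r2:Add2,r3:Add1,r4:2
cycle 3: stall // r0:2,r1:3,r2:Add2,r3:Add1,r4:2
cycle 4: CDB Add1=14; issue SUB r3<-Add1 // r0:2,r1:3,r2:Add2,r3:Add1,r4:2
cycle 5: CDB Add2=-4; issue MUL r4<-Mul1 // r0:2,r1:3,r2:-4,r3:Add1,r4:Mul1
cycle 6: issue SUB r3<-Add2 // r0:2,r1:3,r2:-4,r3:Add2,r4:Mul1
cycle 7: CDB Add1=-1; issue ADD r4<-Add1 // r0:2,r1:3,r2:-4,r3:Add2,r4:Add1
cycle 8: - // r0:2,r1:3,r2:-4,r3:Add2,r4:Add1
cycle 9: - // r0:2,r1:3,r2:-4,r3:Add2,r4:Add1
cycle 10: CDB Mul1=6 // r0:2,r1:3,r2:-4,r3:Add2,r4:Add1
cycle 11: - // r0:2,r1:3,r2:-4,r3:Add2,r4:Add1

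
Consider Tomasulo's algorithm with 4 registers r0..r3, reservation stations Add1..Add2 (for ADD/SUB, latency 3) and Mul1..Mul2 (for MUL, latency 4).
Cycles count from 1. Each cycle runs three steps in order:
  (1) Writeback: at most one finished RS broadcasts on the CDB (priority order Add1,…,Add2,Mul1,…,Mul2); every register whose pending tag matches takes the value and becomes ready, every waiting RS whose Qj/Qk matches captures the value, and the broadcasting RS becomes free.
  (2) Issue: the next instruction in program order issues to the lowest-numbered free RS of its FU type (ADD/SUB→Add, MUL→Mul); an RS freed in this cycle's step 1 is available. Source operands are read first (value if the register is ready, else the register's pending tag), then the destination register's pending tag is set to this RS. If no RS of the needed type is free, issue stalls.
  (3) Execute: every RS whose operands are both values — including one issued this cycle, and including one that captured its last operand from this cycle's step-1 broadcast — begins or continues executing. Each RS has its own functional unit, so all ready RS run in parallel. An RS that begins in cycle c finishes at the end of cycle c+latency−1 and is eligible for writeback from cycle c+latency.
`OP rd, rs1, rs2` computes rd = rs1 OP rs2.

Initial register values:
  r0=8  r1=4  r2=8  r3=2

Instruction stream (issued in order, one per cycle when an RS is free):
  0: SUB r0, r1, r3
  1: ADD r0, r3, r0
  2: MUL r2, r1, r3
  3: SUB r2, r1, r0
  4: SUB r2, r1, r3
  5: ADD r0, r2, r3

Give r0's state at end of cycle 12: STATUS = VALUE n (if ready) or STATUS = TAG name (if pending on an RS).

cycle 1: issue SUB r0<-Add1 // r0:Add1,r1:4,r2:8,r3:2
cycle 2: issue ADD r0<-Add2 // r0:Add2,r1:4,r2:8,r3:2
cycle 3: issue MUL r2<-Mul1 // r0:Add2,r1:4,r2:Mul1,r3:2
cycle 4: CDB Add1=2; issue SUB r2<-Add1 // r0:Add2,r1:4,r2:Add1,r3:2
cycle 5: stall // r0:Add2,r1:4,r2:Add1,r3:2
cycle 6: stall // r0:Add2,r1:4,r2:Add1,r3:2
cycle 7: CDB Add2=4; issue SUB r2<-Add2 // r0:4,r1:4,r2:Add2,r3:2
cycle 8: CDB Mul1=8; stall // r0:4,r1:4,r2:Add2,r3:2
cycle 9: stall // r0:4,r1:4,r2:Add2,r3:2
cycle 10: CDB Add1=0; issue ADD r0<-Add1 // r0:Add1,r1:4,r2:Add2,r3:2
cycle 11: CDB Add2=2 // r0:Add1,r1:4,r2:2,r3:2
cycle 12: - // r0:Add1,r1:4,r2:2,r3:2

STATUS = TAG Add1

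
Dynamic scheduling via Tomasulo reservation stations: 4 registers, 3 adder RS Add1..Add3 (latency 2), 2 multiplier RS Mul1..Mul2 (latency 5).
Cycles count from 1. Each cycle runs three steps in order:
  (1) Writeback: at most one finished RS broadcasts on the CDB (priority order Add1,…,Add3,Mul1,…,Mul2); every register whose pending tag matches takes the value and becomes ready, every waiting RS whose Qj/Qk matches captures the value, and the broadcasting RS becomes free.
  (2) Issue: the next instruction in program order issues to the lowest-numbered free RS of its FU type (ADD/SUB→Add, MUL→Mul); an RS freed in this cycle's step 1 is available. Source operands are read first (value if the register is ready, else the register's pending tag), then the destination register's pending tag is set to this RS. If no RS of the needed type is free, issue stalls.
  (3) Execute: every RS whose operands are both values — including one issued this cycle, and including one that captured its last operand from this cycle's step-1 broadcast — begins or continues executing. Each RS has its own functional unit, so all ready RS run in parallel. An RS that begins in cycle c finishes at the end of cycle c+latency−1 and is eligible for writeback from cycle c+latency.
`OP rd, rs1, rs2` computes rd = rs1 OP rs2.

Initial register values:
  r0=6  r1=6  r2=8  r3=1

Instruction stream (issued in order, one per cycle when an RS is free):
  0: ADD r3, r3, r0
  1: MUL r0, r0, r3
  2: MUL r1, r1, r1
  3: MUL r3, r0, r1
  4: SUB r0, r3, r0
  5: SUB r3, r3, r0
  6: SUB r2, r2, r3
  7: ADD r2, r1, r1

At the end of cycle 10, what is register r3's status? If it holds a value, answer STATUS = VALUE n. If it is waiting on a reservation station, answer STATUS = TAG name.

STATUS = TAG Add2

cycle 1: issue ADD r3<-Add1 // r0:6,r1:6,r2:8,r3:Add1
cycle 2: issue MUL r0<-Mul1 // r0:Mul1,r1:6,r2:8,r3:Add1
cycle 3: CDB Add1=7; issue MUL r1<-Mul2 // r0:Mul1,r1:Mul2,r2:8,r3:7
cycle 4: stall // r0:Mul1,r1:Mul2,r2:8,r3:7
cycle 5: stall // r0:Mul1,r1:Mul2,r2:8,r3:7
cycle 6: stall // r0:Mul1,r1:Mul2,r2:8,r3:7
cycle 7: stall // r0:Mul1,r1:Mul2,r2:8,r3:7
cycle 8: CDB Mul1=42; issue MUL r3<-Mul1 // r0:42,r1:Mul2,r2:8,r3:Mul1
cycle 9: CDB Mul2=36; issue SUB r0<-Add1 // r0:Add1,r1:36,r2:8,r3:Mul1
cycle 10: issue SUB r3<-Add2 // r0:Add1,r1:36,r2:8,r3:Add2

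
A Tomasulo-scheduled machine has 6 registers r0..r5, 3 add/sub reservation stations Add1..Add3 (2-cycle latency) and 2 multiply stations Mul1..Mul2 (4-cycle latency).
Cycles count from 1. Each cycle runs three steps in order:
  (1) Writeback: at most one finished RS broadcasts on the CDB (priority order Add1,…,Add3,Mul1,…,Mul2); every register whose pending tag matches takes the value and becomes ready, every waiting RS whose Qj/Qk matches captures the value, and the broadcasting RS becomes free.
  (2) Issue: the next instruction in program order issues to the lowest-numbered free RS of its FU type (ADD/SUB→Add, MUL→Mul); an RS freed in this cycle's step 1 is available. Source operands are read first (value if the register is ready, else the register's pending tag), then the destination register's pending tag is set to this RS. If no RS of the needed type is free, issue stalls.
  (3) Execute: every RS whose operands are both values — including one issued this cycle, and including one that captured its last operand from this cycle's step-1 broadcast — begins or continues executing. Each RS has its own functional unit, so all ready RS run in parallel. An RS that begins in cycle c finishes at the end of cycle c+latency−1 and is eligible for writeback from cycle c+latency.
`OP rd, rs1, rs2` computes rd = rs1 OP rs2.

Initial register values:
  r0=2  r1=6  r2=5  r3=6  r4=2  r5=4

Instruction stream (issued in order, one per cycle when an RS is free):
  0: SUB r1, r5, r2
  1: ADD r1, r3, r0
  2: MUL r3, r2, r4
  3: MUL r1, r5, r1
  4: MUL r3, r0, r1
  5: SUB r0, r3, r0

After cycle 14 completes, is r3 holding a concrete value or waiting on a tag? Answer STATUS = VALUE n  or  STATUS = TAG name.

STATUS = VALUE 64

  c1: issue SUB r1<-Add1  regs: r0:2,r1:Add1,r2:5,r3:6,r4:2,r5:4
  c2: issue ADD r1<-Add2  regs: r0:2,r1:Add2,r2:5,r3:6,r4:2,r5:4
  c3: CDB Add1=-1; issue MUL r3<-Mul1  regs: r0:2,r1:Add2,r2:5,r3:Mul1,r4:2,r5:4
  c4: CDB Add2=8; issue MUL r1<-Mul2  regs: r0:2,r1:Mul2,r2:5,r3:Mul1,r4:2,r5:4
  c5: stall  regs: r0:2,r1:Mul2,r2:5,r3:Mul1,r4:2,r5:4
  c6: stall  regs: r0:2,r1:Mul2,r2:5,r3:Mul1,r4:2,r5:4
  c7: CDB Mul1=10; issue MUL r3<-Mul1  regs: r0:2,r1:Mul2,r2:5,r3:Mul1,r4:2,r5:4
  c8: CDB Mul2=32; issue SUB r0<-Add1  regs: r0:Add1,r1:32,r2:5,r3:Mul1,r4:2,r5:4
  c9: -  regs: r0:Add1,r1:32,r2:5,r3:Mul1,r4:2,r5:4
  c10: -  regs: r0:Add1,r1:32,r2:5,r3:Mul1,r4:2,r5:4
  c11: -  regs: r0:Add1,r1:32,r2:5,r3:Mul1,r4:2,r5:4
  c12: CDB Mul1=64  regs: r0:Add1,r1:32,r2:5,r3:64,r4:2,r5:4
  c13: -  regs: r0:Add1,r1:32,r2:5,r3:64,r4:2,r5:4
  c14: CDB Add1=62  regs: r0:62,r1:32,r2:5,r3:64,r4:2,r5:4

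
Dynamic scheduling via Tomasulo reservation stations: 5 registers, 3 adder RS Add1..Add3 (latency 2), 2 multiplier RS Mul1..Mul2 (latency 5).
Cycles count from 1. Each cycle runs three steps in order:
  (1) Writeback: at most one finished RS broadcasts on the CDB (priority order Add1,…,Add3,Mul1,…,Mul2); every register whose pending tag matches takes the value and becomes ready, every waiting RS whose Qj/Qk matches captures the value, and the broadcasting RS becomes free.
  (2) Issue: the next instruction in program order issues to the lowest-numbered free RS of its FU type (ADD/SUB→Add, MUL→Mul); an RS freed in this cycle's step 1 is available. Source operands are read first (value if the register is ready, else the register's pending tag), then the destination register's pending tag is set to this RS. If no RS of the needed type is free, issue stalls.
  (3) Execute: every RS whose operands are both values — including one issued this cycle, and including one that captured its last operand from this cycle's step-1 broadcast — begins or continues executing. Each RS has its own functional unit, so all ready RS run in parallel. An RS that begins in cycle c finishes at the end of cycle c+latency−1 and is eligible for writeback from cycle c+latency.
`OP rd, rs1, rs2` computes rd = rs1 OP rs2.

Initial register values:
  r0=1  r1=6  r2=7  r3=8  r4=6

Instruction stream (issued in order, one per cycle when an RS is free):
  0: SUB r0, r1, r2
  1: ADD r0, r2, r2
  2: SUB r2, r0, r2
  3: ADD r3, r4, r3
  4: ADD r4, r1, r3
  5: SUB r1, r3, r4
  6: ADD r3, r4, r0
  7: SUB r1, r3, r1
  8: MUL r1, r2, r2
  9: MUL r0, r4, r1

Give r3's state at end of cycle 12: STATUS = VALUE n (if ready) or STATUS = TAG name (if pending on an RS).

STATUS = VALUE 34

  c1: issue SUB r0<-Add1  regs: r0:Add1,r1:6,r2:7,r3:8,r4:6
  c2: issue ADD r0<-Add2  regs: r0:Add2,r1:6,r2:7,r3:8,r4:6
  c3: CDB Add1=-1; issue SUB r2<-Add1  regs: r0:Add2,r1:6,r2:Add1,r3:8,r4:6
  c4: CDB Add2=14; issue ADD r3<-Add2  regs: r0:14,r1:6,r2:Add1,r3:Add2,r4:6
  c5: issue ADD r4<-Add3  regs: r0:14,r1:6,r2:Add1,r3:Add2,r4:Add3
  c6: CDB Add1=7; issue SUB r1<-Add1  regs: r0:14,r1:Add1,r2:7,r3:Add2,r4:Add3
  c7: CDB Add2=14; issue ADD r3<-Add2  regs: r0:14,r1:Add1,r2:7,r3:Add2,r4:Add3
  c8: stall  regs: r0:14,r1:Add1,r2:7,r3:Add2,r4:Add3
  c9: CDB Add3=20; issue SUB r1<-Add3  regs: r0:14,r1:Add3,r2:7,r3:Add2,r4:20
  c10: issue MUL r1<-Mul1  regs: r0:14,r1:Mul1,r2:7,r3:Add2,r4:20
  c11: CDB Add1=-6; issue MUL r0<-Mul2  regs: r0:Mul2,r1:Mul1,r2:7,r3:Add2,r4:20
  c12: CDB Add2=34  regs: r0:Mul2,r1:Mul1,r2:7,r3:34,r4:20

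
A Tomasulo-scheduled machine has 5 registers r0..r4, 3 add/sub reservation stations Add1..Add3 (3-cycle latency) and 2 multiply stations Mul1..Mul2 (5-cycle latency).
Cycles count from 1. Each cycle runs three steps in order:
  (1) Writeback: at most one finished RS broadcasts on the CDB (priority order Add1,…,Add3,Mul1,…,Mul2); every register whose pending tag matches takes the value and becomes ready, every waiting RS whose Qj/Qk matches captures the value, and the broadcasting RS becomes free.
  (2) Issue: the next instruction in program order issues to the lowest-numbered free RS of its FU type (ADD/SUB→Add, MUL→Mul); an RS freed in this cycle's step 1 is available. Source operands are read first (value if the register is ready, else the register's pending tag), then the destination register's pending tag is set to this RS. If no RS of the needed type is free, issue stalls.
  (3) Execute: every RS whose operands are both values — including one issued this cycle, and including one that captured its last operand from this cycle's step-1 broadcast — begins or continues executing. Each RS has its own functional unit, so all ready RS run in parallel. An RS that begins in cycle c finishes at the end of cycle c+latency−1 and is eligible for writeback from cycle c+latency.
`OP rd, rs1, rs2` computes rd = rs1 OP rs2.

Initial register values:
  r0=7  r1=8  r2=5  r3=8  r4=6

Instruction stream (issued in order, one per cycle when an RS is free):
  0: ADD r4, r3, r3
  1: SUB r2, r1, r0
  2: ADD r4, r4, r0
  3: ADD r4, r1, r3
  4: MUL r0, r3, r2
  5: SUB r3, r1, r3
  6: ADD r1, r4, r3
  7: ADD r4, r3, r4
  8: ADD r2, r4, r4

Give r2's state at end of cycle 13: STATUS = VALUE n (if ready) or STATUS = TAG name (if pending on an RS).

cycle 1: issue ADD r4<-Add1 // r0:7,r1:8,r2:5,r3:8,r4:Add1
cycle 2: issue SUB r2<-Add2 // r0:7,r1:8,r2:Add2,r3:8,r4:Add1
cycle 3: issue ADD r4<-Add3 // r0:7,r1:8,r2:Add2,r3:8,r4:Add3
cycle 4: CDB Add1=16; issue ADD r4<-Add1 // r0:7,r1:8,r2:Add2,r3:8,r4:Add1
cycle 5: CDB Add2=1; issue MUL r0<-Mul1 // r0:Mul1,r1:8,r2:1,r3:8,r4:Add1
cycle 6: issue SUB r3<-Add2 // r0:Mul1,r1:8,r2:1,r3:Add2,r4:Add1
cycle 7: CDB Add1=16; issue ADD r1<-Add1 // r0:Mul1,r1:Add1,r2:1,r3:Add2,r4:16
cycle 8: CDB Add3=23; issue ADD r4<-Add3 // r0:Mul1,r1:Add1,r2:1,r3:Add2,r4:Add3
cycle 9: CDB Add2=0; issue ADD r2<-Add2 // r0:Mul1,r1:Add1,r2:Add2,r3:0,r4:Add3
cycle 10: CDB Mul1=8 // r0:8,r1:Add1,r2:Add2,r3:0,r4:Add3
cycle 11: - // r0:8,r1:Add1,r2:Add2,r3:0,r4:Add3
cycle 12: CDB Add1=16 // r0:8,r1:16,r2:Add2,r3:0,r4:Add3
cycle 13: CDB Add3=16 // r0:8,r1:16,r2:Add2,r3:0,r4:16

STATUS = TAG Add2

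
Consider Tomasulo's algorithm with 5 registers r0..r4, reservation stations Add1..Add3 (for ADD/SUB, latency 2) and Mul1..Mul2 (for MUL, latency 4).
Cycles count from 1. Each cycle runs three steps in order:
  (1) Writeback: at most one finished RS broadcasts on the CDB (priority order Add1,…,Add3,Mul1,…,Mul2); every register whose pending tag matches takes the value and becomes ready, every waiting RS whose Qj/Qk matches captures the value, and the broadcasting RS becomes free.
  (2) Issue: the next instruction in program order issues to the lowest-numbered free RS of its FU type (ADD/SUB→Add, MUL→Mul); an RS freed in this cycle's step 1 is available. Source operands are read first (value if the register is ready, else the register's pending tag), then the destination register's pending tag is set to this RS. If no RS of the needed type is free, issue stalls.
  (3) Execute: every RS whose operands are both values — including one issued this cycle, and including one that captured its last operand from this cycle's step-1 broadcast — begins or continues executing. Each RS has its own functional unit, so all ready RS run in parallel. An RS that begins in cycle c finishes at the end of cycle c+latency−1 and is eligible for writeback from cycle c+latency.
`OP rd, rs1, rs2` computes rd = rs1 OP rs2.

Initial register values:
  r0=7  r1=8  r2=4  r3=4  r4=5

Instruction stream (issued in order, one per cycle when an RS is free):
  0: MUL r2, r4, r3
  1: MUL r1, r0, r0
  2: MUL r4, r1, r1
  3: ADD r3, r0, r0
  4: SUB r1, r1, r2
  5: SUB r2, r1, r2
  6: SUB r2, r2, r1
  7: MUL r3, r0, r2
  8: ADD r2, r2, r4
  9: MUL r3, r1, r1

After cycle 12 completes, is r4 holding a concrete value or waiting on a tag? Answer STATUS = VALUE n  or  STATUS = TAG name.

STATUS = VALUE 2401

  c1: issue MUL r2<-Mul1  regs: r0:7,r1:8,r2:Mul1,r3:4,r4:5
  c2: issue MUL r1<-Mul2  regs: r0:7,r1:Mul2,r2:Mul1,r3:4,r4:5
  c3: stall  regs: r0:7,r1:Mul2,r2:Mul1,r3:4,r4:5
  c4: stall  regs: r0:7,r1:Mul2,r2:Mul1,r3:4,r4:5
  c5: CDB Mul1=20; issue MUL r4<-Mul1  regs: r0:7,r1:Mul2,r2:20,r3:4,r4:Mul1
  c6: CDB Mul2=49; issue ADD r3<-Add1  regs: r0:7,r1:49,r2:20,r3:Add1,r4:Mul1
  c7: issue SUB r1<-Add2  regs: r0:7,r1:Add2,r2:20,r3:Add1,r4:Mul1
  c8: CDB Add1=14; issue SUB r2<-Add1  regs: r0:7,r1:Add2,r2:Add1,r3:14,r4:Mul1
  c9: CDB Add2=29; issue SUB r2<-Add2  regs: r0:7,r1:29,r2:Add2,r3:14,r4:Mul1
  c10: CDB Mul1=2401; issue MUL r3<-Mul1  regs: r0:7,r1:29,r2:Add2,r3:Mul1,r4:2401
  c11: CDB Add1=9; issue ADD r2<-Add1  regs: r0:7,r1:29,r2:Add1,r3:Mul1,r4:2401
  c12: issue MUL r3<-Mul2  regs: r0:7,r1:29,r2:Add1,r3:Mul2,r4:2401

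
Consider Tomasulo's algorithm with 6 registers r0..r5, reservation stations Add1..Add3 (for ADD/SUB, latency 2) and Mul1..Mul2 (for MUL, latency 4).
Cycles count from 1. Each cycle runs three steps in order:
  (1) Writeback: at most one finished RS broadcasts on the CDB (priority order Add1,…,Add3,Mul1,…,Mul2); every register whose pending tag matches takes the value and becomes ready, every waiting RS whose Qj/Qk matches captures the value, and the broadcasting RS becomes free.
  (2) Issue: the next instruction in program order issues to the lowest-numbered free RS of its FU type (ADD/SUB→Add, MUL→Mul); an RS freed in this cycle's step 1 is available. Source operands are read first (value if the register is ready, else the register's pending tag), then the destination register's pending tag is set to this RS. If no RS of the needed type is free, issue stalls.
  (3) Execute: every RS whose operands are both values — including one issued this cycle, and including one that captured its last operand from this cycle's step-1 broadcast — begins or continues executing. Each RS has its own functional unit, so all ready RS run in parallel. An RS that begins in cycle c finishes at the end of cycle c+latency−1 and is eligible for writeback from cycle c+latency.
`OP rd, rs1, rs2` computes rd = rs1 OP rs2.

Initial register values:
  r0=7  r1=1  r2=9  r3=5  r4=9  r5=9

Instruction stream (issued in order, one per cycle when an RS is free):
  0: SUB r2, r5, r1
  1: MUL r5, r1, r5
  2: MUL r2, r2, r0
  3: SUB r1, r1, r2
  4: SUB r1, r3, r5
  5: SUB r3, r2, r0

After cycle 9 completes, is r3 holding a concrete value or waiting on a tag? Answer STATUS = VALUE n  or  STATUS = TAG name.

cycle 1: issue SUB r2<-Add1 // r0:7,r1:1,r2:Add1,r3:5,r4:9,r5:9
cycle 2: issue MUL r5<-Mul1 // r0:7,r1:1,r2:Add1,r3:5,r4:9,r5:Mul1
cycle 3: CDB Add1=8; issue MUL r2<-Mul2 // r0:7,r1:1,r2:Mul2,r3:5,r4:9,r5:Mul1
cycle 4: issue SUB r1<-Add1 // r0:7,r1:Add1,r2:Mul2,r3:5,r4:9,r5:Mul1
cycle 5: issue SUB r1<-Add2 // r0:7,r1:Add2,r2:Mul2,r3:5,r4:9,r5:Mul1
cycle 6: CDB Mul1=9; issue SUB r3<-Add3 // r0:7,r1:Add2,r2:Mul2,r3:Add3,r4:9,r5:9
cycle 7: CDB Mul2=56 // r0:7,r1:Add2,r2:56,r3:Add3,r4:9,r5:9
cycle 8: CDB Add2=-4 // r0:7,r1:-4,r2:56,r3:Add3,r4:9,r5:9
cycle 9: CDB Add1=-55 // r0:7,r1:-4,r2:56,r3:Add3,r4:9,r5:9

STATUS = TAG Add3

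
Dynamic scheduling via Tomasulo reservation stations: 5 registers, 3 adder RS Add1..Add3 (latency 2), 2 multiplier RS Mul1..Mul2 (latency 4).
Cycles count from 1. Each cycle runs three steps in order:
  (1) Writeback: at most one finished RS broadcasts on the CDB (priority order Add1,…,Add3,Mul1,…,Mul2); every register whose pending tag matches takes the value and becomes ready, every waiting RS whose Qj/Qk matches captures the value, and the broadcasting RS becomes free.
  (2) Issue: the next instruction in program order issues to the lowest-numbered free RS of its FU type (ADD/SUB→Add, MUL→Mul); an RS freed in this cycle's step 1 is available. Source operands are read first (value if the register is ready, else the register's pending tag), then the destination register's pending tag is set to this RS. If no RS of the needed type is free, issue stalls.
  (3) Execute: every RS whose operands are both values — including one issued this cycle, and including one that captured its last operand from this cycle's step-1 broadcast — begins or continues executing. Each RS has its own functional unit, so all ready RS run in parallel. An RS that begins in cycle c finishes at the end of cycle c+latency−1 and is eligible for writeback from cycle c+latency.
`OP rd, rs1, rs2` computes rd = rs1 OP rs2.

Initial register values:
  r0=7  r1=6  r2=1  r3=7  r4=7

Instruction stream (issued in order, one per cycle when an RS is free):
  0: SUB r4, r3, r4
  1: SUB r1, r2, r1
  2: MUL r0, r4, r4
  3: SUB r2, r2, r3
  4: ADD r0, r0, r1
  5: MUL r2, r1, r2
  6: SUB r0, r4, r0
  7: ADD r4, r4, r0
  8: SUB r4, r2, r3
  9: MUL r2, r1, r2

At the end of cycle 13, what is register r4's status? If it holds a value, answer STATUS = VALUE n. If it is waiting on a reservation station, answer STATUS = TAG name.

STATUS = VALUE 23

cycle 1: issue SUB r4<-Add1 // r0:7,r1:6,r2:1,r3:7,r4:Add1
cycle 2: issue SUB r1<-Add2 // r0:7,r1:Add2,r2:1,r3:7,r4:Add1
cycle 3: CDB Add1=0; issue MUL r0<-Mul1 // r0:Mul1,r1:Add2,r2:1,r3:7,r4:0
cycle 4: CDB Add2=-5; issue SUB r2<-Add1 // r0:Mul1,r1:-5,r2:Add1,r3:7,r4:0
cycle 5: issue ADD r0<-Add2 // r0:Add2,r1:-5,r2:Add1,r3:7,r4:0
cycle 6: CDB Add1=-6; issue MUL r2<-Mul2 // r0:Add2,r1:-5,r2:Mul2,r3:7,r4:0
cycle 7: CDB Mul1=0; issue SUB r0<-Add1 // r0:Add1,r1:-5,r2:Mul2,r3:7,r4:0
cycle 8: issue ADD r4<-Add3 // r0:Add1,r1:-5,r2:Mul2,r3:7,r4:Add3
cycle 9: CDB Add2=-5; issue SUB r4<-Add2 // r0:Add1,r1:-5,r2:Mul2,r3:7,r4:Add2
cycle 10: CDB Mul2=30; issue MUL r2<-Mul1 // r0:Add1,r1:-5,r2:Mul1,r3:7,r4:Add2
cycle 11: CDB Add1=5 // r0:5,r1:-5,r2:Mul1,r3:7,r4:Add2
cycle 12: CDB Add2=23 // r0:5,r1:-5,r2:Mul1,r3:7,r4:23
cycle 13: CDB Add3=5 // r0:5,r1:-5,r2:Mul1,r3:7,r4:23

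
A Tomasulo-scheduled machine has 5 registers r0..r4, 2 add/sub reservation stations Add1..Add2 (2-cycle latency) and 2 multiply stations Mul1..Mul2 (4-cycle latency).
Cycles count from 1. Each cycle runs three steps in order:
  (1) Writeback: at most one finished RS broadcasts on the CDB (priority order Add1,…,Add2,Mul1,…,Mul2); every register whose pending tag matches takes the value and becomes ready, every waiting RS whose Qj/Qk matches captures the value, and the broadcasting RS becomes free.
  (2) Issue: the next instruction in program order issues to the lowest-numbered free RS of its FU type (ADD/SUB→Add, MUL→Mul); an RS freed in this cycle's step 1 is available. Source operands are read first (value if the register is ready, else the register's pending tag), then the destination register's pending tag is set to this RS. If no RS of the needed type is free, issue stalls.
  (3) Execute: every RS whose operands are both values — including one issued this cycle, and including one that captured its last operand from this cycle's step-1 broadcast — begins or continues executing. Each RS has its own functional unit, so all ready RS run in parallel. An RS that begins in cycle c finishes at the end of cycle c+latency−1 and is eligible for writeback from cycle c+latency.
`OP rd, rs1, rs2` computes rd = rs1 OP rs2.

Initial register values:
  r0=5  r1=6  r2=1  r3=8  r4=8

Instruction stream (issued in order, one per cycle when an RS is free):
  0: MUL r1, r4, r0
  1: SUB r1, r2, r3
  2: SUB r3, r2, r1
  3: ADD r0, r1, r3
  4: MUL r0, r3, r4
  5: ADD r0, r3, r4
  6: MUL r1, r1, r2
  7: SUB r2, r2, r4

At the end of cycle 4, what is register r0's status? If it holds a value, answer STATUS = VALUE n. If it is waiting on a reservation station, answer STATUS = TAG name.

c1: issue MUL r1<-Mul1 | r0:5,r1:Mul1,r2:1,r3:8,r4:8
c2: issue SUB r1<-Add1 | r0:5,r1:Add1,r2:1,r3:8,r4:8
c3: issue SUB r3<-Add2 | r0:5,r1:Add1,r2:1,r3:Add2,r4:8
c4: CDB Add1=-7; issue ADD r0<-Add1 | r0:Add1,r1:-7,r2:1,r3:Add2,r4:8

STATUS = TAG Add1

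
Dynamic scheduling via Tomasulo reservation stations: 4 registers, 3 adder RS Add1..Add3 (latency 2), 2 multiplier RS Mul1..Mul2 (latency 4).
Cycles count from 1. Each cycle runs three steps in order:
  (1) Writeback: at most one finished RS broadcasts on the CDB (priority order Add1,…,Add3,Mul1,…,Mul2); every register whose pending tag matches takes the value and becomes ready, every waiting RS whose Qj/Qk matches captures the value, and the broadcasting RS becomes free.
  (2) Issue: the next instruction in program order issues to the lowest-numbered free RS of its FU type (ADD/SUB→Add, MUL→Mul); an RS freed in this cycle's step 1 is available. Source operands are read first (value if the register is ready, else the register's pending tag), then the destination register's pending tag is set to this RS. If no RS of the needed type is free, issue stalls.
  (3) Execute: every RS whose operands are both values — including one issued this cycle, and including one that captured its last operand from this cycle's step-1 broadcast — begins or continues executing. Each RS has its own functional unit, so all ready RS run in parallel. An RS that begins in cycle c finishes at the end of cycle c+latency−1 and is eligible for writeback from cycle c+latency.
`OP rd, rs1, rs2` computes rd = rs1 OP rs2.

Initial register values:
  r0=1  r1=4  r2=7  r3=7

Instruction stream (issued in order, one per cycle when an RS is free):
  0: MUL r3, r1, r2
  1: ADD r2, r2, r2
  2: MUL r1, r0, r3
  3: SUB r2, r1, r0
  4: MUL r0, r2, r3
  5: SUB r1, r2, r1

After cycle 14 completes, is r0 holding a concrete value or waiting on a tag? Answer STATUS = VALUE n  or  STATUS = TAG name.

  c1: issue MUL r3<-Mul1  regs: r0:1,r1:4,r2:7,r3:Mul1
  c2: issue ADD r2<-Add1  regs: r0:1,r1:4,r2:Add1,r3:Mul1
  c3: issue MUL r1<-Mul2  regs: r0:1,r1:Mul2,r2:Add1,r3:Mul1
  c4: CDB Add1=14; issue SUB r2<-Add1  regs: r0:1,r1:Mul2,r2:Add1,r3:Mul1
  c5: CDB Mul1=28; issue MUL r0<-Mul1  regs: r0:Mul1,r1:Mul2,r2:Add1,r3:28
  c6: issue SUB r1<-Add2  regs: r0:Mul1,r1:Add2,r2:Add1,r3:28
  c7: -  regs: r0:Mul1,r1:Add2,r2:Add1,r3:28
  c8: -  regs: r0:Mul1,r1:Add2,r2:Add1,r3:28
  c9: CDB Mul2=28  regs: r0:Mul1,r1:Add2,r2:Add1,r3:28
  c10: -  regs: r0:Mul1,r1:Add2,r2:Add1,r3:28
  c11: CDB Add1=27  regs: r0:Mul1,r1:Add2,r2:27,r3:28
  c12: -  regs: r0:Mul1,r1:Add2,r2:27,r3:28
  c13: CDB Add2=-1  regs: r0:Mul1,r1:-1,r2:27,r3:28
  c14: -  regs: r0:Mul1,r1:-1,r2:27,r3:28

STATUS = TAG Mul1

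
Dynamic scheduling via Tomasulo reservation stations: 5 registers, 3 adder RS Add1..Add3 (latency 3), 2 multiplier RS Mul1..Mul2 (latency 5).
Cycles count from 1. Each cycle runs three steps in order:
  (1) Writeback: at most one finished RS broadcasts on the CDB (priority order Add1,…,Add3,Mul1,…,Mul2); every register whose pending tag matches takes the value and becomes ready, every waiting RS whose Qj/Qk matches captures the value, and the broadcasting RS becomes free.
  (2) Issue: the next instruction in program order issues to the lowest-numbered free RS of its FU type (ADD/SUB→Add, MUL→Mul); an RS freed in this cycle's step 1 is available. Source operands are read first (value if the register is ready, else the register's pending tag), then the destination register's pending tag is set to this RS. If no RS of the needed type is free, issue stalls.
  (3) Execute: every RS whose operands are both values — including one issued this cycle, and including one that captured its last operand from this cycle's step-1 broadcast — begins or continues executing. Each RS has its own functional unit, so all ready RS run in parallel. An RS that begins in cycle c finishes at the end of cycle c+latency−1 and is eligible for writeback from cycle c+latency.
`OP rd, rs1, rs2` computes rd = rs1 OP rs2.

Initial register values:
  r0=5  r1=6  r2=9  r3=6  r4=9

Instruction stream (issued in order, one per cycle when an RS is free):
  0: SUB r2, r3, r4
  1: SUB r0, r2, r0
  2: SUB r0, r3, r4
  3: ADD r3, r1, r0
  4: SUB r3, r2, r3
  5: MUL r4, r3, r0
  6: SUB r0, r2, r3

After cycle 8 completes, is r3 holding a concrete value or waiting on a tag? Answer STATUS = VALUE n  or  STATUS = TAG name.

c1: issue SUB r2<-Add1 | r0:5,r1:6,r2:Add1,r3:6,r4:9
c2: issue SUB r0<-Add2 | r0:Add2,r1:6,r2:Add1,r3:6,r4:9
c3: issue SUB r0<-Add3 | r0:Add3,r1:6,r2:Add1,r3:6,r4:9
c4: CDB Add1=-3; issue ADD r3<-Add1 | r0:Add3,r1:6,r2:-3,r3:Add1,r4:9
c5: stall | r0:Add3,r1:6,r2:-3,r3:Add1,r4:9
c6: CDB Add3=-3; issue SUB r3<-Add3 | r0:-3,r1:6,r2:-3,r3:Add3,r4:9
c7: CDB Add2=-8; issue MUL r4<-Mul1 | r0:-3,r1:6,r2:-3,r3:Add3,r4:Mul1
c8: issue SUB r0<-Add2 | r0:Add2,r1:6,r2:-3,r3:Add3,r4:Mul1

STATUS = TAG Add3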